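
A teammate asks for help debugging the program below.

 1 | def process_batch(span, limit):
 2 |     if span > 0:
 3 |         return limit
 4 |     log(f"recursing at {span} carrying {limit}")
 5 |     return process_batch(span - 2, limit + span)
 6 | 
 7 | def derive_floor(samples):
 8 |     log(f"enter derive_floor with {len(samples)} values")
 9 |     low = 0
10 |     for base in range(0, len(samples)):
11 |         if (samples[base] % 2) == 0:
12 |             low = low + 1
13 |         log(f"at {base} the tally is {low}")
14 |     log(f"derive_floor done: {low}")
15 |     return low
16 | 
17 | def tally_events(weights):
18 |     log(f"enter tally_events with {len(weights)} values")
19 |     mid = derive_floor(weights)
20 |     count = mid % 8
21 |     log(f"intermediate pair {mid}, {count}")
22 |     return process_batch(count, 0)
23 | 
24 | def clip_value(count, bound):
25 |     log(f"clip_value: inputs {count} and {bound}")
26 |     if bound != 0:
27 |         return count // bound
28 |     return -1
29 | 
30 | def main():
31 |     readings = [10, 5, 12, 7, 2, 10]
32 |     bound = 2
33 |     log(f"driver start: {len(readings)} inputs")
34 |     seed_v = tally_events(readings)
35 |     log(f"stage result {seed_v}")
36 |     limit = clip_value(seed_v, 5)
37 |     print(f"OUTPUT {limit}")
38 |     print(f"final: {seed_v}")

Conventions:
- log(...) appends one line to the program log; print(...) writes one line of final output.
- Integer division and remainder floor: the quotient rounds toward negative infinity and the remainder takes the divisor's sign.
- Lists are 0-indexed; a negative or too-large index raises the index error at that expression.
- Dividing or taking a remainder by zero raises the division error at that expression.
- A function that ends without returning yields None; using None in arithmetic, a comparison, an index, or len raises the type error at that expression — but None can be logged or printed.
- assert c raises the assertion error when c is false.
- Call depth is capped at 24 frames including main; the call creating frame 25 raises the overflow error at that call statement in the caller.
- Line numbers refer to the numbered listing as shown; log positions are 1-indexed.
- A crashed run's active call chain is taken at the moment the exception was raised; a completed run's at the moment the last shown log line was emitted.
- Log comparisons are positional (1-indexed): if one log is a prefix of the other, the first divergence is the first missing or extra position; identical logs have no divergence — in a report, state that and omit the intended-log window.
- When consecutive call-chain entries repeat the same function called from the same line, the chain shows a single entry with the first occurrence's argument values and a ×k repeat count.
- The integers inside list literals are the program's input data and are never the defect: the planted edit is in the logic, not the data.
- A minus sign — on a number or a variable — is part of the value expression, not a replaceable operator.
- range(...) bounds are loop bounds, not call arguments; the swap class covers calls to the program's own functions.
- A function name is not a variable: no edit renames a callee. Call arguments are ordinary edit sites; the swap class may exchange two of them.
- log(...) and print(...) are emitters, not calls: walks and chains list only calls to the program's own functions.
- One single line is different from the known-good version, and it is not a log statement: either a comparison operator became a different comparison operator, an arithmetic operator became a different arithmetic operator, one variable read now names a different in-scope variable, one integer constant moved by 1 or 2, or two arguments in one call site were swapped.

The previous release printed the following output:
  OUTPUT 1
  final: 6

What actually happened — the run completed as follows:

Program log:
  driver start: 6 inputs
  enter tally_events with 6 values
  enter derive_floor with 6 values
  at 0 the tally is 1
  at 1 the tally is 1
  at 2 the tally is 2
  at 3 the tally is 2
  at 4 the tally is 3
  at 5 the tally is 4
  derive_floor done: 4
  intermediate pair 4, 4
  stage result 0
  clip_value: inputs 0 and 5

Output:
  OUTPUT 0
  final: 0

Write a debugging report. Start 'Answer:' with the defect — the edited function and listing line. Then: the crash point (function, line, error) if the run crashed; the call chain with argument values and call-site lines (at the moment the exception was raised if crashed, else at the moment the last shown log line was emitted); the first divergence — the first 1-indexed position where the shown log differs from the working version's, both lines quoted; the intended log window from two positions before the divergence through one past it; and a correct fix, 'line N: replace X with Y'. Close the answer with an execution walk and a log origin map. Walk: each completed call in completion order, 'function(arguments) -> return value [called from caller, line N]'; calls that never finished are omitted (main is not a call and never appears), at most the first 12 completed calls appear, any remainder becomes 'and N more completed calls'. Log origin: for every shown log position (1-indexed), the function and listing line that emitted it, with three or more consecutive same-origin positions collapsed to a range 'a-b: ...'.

Answer: the defect is in process_batch at line 2.
Key observation: At log position 12 the runs split — shown 'stage result 0', but the working version logs 'recursing at 4 carrying 0'.
Call chain: main -> clip_value(0, 5) (called at line 36).
First divergence: position 12 — shown 'stage result 0', intended 'recursing at 4 carrying 0'.
Intended log window:
  10: derive_floor done: 4
  11: intermediate pair 4, 4
  12: recursing at 4 carrying 0
  13: recursing at 2 carrying 4
Execution walk:
  derive_floor([10, 5, 12, 7, 2, 10]) -> 4  [called from tally_events, line 19]
  process_batch(4, 0) -> 0  [called from tally_events, line 22]
  tally_events([10, 5, 12, 7, 2, 10]) -> 0  [called from main, line 34]
  clip_value(0, 5) -> 0  [called from main, line 36]
Origin of each log line:
  1 — main, line 33
  2 — tally_events, line 18
  3 — derive_floor, line 8
  4-9 — derive_floor, line 13
  10 — derive_floor, line 14
  11 — tally_events, line 21
  12 — main, line 35
  13 — clip_value, line 25
A correct fix: line 2: replace `>` with `<=`.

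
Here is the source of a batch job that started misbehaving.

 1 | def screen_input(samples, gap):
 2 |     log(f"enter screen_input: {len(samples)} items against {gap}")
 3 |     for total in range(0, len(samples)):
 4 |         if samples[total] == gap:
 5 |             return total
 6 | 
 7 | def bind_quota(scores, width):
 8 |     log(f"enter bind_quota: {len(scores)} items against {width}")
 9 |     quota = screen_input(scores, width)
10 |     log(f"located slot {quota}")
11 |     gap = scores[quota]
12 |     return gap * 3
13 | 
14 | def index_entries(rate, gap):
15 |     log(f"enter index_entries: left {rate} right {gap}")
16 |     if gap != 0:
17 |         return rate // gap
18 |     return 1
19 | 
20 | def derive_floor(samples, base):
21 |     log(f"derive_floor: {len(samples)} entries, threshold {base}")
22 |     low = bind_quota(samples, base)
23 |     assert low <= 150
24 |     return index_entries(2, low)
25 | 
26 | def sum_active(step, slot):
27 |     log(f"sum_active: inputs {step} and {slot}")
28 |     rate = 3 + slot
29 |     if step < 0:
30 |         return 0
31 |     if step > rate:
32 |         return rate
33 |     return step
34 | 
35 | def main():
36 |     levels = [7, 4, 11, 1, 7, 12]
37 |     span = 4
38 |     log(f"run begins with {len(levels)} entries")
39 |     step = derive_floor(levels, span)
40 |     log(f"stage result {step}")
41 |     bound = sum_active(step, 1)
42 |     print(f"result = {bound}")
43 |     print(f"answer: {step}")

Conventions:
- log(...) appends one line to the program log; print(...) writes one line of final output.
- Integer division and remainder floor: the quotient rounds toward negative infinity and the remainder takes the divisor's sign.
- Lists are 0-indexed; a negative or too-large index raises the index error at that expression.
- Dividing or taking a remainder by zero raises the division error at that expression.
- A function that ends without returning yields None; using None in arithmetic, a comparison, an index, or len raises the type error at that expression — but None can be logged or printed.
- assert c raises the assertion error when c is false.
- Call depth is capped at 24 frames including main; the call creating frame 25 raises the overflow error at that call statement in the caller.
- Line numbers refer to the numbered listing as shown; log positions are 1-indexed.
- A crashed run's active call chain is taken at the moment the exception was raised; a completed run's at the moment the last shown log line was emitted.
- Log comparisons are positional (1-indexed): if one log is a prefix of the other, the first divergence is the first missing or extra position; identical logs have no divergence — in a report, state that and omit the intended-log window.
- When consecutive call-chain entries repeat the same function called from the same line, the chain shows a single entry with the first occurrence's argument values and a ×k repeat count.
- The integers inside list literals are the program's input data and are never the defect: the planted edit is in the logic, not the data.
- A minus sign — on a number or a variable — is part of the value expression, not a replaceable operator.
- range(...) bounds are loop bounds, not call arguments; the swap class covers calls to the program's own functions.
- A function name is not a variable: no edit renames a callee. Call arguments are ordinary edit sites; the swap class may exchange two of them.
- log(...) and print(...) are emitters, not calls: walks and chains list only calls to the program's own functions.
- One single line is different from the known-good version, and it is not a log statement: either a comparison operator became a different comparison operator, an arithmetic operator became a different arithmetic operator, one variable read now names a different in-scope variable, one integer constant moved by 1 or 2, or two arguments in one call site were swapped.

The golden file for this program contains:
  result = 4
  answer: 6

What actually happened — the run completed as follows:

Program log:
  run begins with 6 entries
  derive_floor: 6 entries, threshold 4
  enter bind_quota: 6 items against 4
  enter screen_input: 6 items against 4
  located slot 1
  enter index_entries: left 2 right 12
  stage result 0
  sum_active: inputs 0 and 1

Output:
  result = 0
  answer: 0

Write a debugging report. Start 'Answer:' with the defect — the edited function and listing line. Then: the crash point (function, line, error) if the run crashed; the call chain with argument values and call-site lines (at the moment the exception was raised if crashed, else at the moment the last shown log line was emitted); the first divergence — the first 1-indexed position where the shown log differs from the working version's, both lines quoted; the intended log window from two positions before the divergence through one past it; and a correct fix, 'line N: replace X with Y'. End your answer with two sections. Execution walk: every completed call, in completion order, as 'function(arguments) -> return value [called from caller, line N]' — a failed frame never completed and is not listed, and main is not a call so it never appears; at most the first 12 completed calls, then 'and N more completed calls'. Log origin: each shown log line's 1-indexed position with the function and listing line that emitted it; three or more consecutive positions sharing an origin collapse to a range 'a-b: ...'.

Answer: the defect is in derive_floor at line 24.
Key fact: At log position 6 the runs split — shown 'enter index_entries: left 2 right 12', but the working version logs 'enter index_entries: left 12 right 2'.
Call chain: main -> sum_active(0, 1) (called at line 41).
First divergence: at position 6 the run shows 'enter index_entries: left 2 right 12' where the working version logs 'enter index_entries: left 12 right 2'.
Intended log window:
  4: enter screen_input: 6 items against 4
  5: located slot 1
  6: enter index_entries: left 12 right 2
  7: stage result 6
Execution walk:
  screen_input([7, 4, 11, 1, 7, 12], 4) -> 1  [called from bind_quota, line 9]
  bind_quota([7, 4, 11, 1, 7, 12], 4) -> 12  [called from derive_floor, line 22]
  index_entries(2, 12) -> 0  [called from derive_floor, line 24]
  derive_floor([7, 4, 11, 1, 7, 12], 4) -> 0  [called from main, line 39]
  sum_active(0, 1) -> 0  [called from main, line 41]
Log origins:
  1 — main, line 38
  2 — derive_floor, line 21
  3 — bind_quota, line 8
  4 — screen_input, line 2
  5 — bind_quota, line 10
  6 — index_entries, line 15
  7 — main, line 40
  8 — sum_active, line 27
A correct fix: line 24: replace `index_entries(2, low)` with `index_entries(low, 2)`.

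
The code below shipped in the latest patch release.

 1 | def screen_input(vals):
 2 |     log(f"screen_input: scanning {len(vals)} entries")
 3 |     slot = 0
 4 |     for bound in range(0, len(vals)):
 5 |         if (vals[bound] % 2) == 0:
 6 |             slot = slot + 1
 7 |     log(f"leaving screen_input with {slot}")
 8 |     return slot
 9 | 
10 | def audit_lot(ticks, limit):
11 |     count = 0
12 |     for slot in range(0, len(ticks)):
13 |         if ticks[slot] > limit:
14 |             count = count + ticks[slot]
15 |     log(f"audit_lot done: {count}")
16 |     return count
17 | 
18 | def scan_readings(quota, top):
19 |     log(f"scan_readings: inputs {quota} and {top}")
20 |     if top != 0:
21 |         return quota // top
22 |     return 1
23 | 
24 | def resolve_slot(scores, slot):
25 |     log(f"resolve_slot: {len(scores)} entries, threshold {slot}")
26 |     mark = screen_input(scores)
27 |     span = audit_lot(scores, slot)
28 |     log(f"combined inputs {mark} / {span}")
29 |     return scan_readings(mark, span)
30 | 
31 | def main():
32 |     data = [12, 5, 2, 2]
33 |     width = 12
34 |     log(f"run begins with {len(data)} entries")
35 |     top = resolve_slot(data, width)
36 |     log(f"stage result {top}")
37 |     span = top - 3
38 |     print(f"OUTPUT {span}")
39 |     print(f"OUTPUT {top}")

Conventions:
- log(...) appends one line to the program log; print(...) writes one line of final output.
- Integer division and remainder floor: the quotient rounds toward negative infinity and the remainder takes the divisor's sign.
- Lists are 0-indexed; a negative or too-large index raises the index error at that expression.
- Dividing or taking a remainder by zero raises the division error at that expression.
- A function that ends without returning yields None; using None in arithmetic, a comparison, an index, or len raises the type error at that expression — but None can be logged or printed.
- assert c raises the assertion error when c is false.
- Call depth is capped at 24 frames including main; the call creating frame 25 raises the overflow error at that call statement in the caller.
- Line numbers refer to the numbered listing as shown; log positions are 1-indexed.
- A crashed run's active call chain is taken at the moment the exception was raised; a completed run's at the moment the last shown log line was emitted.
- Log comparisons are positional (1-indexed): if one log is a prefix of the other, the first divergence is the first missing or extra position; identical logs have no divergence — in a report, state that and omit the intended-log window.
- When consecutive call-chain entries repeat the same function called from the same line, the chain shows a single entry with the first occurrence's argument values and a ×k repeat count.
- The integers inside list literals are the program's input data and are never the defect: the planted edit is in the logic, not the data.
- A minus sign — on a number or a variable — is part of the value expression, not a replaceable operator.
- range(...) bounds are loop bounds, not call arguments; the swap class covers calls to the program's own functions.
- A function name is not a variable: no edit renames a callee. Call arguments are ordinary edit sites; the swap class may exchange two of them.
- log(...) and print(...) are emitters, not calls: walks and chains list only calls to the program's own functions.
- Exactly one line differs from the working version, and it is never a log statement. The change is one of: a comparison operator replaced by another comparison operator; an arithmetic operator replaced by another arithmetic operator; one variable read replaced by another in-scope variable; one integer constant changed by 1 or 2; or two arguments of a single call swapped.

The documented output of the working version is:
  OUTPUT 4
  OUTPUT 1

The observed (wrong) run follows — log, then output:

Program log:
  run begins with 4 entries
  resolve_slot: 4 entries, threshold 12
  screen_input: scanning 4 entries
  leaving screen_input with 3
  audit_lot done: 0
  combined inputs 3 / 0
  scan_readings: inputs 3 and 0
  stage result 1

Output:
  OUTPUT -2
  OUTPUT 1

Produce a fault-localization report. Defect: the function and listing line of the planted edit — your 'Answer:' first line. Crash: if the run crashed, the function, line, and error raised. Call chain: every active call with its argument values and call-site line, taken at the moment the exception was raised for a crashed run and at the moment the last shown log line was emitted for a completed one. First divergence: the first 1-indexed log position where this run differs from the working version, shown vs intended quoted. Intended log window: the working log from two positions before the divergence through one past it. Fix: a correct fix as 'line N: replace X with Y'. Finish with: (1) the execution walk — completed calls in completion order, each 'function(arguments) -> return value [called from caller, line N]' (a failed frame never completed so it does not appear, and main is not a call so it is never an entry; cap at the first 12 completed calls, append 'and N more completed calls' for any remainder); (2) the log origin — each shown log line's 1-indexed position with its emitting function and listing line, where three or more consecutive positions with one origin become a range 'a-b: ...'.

Answer: the defect is in main at line 37.
The tell: The two runs log identically and part ways only at the printed values.
Call chain: main.
First divergence: there is none — every log position agrees.
Execution walk:
  screen_input([12, 5, 2, 2]) -> 3  [called from resolve_slot, line 26]
  audit_lot([12, 5, 2, 2], 12) -> 0  [called from resolve_slot, line 27]
  scan_readings(3, 0) -> 1  [called from resolve_slot, line 29]
  resolve_slot([12, 5, 2, 2], 12) -> 1  [called from main, line 35]
Origin of each log line:
  1: emitted by main (line 34)
  2: emitted by resolve_slot (line 25)
  3: emitted by screen_input (line 2)
  4: emitted by screen_input (line 7)
  5: emitted by audit_lot (line 15)
  6: emitted by resolve_slot (line 28)
  7: emitted by scan_readings (line 19)
  8: emitted by main (line 36)
A correct fix: line 37: replace `-` with `+`.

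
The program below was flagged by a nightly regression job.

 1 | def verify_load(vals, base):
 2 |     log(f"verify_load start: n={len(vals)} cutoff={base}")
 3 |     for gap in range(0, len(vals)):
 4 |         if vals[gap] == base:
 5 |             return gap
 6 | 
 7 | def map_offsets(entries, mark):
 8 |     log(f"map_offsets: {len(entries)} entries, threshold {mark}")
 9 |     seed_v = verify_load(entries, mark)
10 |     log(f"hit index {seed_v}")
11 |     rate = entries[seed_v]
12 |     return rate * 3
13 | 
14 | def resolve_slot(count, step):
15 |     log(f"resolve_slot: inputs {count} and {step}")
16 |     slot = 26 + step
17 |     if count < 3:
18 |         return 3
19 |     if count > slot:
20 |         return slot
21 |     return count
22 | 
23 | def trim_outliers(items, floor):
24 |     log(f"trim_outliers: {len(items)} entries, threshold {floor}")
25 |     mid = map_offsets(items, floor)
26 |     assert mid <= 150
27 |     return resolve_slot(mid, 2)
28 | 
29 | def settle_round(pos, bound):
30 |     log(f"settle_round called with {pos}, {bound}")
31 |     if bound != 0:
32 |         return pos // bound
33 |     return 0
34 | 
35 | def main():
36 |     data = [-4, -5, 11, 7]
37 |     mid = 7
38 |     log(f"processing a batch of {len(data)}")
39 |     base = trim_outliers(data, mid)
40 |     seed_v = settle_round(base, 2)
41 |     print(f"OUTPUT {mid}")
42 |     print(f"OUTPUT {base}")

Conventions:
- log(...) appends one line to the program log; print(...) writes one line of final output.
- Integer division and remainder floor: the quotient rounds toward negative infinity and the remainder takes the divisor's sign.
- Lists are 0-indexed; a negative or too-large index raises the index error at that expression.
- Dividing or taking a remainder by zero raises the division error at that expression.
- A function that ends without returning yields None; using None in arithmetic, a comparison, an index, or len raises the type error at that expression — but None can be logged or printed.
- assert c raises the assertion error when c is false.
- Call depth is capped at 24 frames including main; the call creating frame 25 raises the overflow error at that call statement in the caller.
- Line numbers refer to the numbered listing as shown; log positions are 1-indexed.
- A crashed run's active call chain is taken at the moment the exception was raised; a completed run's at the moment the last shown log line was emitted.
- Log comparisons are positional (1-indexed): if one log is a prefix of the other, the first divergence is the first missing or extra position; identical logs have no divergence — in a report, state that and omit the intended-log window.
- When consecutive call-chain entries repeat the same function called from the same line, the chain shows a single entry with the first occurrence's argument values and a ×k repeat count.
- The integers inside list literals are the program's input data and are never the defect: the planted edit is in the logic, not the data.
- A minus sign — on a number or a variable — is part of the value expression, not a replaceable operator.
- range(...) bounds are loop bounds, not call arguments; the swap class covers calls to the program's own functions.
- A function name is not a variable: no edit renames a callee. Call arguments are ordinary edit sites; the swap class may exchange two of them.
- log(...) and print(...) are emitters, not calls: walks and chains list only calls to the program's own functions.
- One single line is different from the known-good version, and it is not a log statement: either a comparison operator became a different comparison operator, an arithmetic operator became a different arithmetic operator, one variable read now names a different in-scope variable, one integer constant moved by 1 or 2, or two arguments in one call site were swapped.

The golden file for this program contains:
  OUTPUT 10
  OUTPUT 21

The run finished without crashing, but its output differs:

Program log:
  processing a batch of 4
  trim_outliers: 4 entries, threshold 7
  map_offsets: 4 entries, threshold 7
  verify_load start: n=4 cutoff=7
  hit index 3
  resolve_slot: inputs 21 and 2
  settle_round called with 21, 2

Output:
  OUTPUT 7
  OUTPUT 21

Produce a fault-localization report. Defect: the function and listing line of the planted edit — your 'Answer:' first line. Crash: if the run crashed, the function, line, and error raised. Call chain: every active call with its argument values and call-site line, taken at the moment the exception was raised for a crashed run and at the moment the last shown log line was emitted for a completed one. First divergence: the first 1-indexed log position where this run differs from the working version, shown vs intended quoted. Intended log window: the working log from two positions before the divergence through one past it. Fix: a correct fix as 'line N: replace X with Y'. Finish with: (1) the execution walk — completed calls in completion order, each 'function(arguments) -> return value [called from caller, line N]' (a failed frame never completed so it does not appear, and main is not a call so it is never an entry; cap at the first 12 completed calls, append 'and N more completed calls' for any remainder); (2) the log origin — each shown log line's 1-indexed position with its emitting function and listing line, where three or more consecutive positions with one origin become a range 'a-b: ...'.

Answer: the defect is in main at line 41.
Key fact: Every logged value matches the working version; the printed result is what differs.
Call chain: main -> settle_round(21, 2) (called at line 40).
First divergence: none (the log streams are identical).
Execution walk:
  verify_load([-4, -5, 11, 7], 7) -> 3  [called from map_offsets, line 9]
  map_offsets([-4, -5, 11, 7], 7) -> 21  [called from trim_outliers, line 25]
  resolve_slot(21, 2) -> 21  [called from trim_outliers, line 27]
  trim_outliers([-4, -5, 11, 7], 7) -> 21  [called from main, line 39]
  settle_round(21, 2) -> 10  [called from main, line 40]
Log origin:
  1: logged in main at line 38
  2: logged in trim_outliers at line 24
  3: logged in map_offsets at line 8
  4: logged in verify_load at line 2
  5: logged in map_offsets at line 10
  6: logged in resolve_slot at line 15
  7: logged in settle_round at line 30
A correct fix: line 41: replace `mid` with `seed_v`.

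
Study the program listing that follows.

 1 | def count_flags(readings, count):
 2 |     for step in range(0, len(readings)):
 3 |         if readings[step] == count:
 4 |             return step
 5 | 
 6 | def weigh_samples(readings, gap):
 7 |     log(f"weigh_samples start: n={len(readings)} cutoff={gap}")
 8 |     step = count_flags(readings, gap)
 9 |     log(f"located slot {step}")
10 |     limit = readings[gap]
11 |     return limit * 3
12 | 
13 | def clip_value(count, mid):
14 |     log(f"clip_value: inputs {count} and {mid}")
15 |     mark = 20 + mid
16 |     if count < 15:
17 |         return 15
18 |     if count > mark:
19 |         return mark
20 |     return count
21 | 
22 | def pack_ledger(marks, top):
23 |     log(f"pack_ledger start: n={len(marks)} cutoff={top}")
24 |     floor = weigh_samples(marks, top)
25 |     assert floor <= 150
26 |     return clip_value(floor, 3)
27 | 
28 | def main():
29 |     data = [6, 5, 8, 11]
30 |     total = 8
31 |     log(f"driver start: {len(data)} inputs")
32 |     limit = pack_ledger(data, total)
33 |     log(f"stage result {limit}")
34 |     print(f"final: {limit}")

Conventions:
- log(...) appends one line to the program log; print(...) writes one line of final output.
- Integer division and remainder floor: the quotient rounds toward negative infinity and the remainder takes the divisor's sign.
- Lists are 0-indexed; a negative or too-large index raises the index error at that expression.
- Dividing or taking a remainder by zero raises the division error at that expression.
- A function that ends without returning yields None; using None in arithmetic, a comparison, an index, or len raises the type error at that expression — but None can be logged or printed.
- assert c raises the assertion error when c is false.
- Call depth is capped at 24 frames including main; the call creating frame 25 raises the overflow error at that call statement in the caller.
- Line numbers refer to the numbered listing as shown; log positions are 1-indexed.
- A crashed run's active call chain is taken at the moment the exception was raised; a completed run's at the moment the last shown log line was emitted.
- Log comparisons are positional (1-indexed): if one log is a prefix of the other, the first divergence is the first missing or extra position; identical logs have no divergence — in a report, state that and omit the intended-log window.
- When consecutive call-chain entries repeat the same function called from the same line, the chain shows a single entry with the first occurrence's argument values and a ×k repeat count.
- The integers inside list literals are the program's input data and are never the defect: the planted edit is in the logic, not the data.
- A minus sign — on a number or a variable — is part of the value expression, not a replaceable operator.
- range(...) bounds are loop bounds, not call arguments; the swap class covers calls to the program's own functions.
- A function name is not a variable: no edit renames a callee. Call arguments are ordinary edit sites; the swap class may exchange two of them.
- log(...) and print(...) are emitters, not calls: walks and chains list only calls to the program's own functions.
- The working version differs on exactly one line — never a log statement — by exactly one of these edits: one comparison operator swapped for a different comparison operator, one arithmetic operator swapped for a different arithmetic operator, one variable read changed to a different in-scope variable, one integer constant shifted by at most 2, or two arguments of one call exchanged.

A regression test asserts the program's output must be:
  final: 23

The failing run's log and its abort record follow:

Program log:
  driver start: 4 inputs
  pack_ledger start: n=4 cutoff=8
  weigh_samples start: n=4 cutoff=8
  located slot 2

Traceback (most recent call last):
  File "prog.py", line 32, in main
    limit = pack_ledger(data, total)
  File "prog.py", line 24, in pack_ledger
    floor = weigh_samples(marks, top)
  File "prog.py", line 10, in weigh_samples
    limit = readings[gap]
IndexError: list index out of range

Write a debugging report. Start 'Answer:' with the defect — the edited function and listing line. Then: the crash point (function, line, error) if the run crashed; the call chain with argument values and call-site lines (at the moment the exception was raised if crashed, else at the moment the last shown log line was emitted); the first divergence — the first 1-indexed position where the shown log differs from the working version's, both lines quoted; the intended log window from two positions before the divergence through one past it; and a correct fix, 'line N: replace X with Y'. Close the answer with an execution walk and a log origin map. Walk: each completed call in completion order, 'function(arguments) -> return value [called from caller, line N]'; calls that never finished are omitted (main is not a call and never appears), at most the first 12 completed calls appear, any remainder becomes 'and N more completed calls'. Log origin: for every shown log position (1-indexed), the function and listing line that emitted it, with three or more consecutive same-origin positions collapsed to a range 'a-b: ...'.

Answer: the defect is in weigh_samples at line 10.
Key observation: A complete run would log 'clip_value: inputs 24 and 3' next, but this one stopped at 4 lines.
Crash: weigh_samples, line 10, IndexError.
Call chain: main -> pack_ledger([6, 5, 8, 11], 8) (called at line 32) -> weigh_samples([6, 5, 8, 11], 8) (called at line 24).
First divergence: position 5 (shown log ended at 4 lines; the working version continues: 'clip_value: inputs 24 and 3').
Intended log window:
  3: weigh_samples start: n=4 cutoff=8
  4: located slot 2
  5: clip_value: inputs 24 and 3
  6: stage result 23
Execution walk:
  count_flags([6, 5, 8, 11], 8) -> 2  [called from weigh_samples, line 8]
Origin of each log line:
  1 — main, line 31
  2 — pack_ledger, line 23
  3 — weigh_samples, line 7
  4 — weigh_samples, line 9
A correct fix: line 10: replace `gap` with `step`.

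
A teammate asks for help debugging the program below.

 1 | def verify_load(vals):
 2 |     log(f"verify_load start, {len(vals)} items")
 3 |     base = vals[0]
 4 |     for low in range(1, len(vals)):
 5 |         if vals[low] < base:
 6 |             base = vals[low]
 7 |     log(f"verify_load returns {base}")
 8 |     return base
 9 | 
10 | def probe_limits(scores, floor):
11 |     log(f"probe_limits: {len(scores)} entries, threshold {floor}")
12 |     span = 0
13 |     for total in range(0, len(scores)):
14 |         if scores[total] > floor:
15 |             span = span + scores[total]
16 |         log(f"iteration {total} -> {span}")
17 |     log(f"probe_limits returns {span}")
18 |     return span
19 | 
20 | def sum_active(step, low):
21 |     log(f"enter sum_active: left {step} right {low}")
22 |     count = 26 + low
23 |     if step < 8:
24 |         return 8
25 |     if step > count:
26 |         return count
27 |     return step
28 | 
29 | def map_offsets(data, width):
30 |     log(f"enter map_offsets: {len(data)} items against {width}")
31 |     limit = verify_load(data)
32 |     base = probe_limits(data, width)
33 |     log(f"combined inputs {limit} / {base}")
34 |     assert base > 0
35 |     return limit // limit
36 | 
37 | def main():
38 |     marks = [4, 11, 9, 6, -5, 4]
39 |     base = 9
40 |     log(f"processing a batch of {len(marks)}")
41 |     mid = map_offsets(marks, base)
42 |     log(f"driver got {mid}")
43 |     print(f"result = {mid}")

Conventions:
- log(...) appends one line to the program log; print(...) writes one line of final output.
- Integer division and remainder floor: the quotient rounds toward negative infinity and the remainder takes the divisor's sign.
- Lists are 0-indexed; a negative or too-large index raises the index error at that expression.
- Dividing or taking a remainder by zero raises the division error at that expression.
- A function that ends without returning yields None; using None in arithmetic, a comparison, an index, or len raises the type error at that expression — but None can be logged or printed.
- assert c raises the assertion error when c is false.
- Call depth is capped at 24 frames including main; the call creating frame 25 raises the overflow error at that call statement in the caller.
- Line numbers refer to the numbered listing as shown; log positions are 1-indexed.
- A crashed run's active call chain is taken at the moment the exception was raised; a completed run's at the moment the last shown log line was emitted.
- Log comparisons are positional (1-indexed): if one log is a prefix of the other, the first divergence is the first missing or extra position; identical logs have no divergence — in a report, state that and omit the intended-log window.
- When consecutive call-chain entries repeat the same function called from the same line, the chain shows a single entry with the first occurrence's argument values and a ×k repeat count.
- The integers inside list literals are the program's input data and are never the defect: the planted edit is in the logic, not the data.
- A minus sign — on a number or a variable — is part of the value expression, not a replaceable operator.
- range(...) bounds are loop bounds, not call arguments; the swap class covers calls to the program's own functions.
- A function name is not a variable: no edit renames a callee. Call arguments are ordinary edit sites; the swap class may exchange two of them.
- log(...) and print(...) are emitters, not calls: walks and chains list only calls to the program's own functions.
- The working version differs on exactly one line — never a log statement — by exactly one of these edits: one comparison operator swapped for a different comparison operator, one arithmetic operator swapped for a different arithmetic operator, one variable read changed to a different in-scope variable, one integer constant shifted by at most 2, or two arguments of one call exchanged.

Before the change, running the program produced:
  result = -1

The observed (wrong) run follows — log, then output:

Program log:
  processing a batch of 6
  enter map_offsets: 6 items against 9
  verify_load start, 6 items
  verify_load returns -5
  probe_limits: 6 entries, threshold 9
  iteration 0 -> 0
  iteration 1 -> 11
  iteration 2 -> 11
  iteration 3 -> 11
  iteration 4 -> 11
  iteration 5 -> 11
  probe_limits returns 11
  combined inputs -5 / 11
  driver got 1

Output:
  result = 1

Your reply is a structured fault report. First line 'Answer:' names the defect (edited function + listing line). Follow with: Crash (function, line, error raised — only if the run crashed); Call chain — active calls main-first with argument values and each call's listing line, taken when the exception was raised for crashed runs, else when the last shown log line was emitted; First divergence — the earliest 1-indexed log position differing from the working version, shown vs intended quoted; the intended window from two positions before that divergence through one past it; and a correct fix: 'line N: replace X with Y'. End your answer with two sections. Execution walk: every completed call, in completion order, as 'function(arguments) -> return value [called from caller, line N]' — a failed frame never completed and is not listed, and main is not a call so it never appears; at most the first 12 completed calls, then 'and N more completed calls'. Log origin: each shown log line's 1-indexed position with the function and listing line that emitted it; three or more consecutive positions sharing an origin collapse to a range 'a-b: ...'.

Answer: the defect is in map_offsets at line 35.
Core observation: At log position 14 the runs split — shown 'driver got 1', but the working version logs 'driver got -1'.
Call chain: main.
First divergence: position 14 — the shown line 'driver got 1' should read 'driver got -1'.
Intended log window:
  12: probe_limits returns 11
  13: combined inputs -5 / 11
  14: driver got -1
Execution walk:
  verify_load([4, 11, 9, 6, -5, 4]) -> -5  [called from map_offsets, line 31]
  probe_limits([4, 11, 9, 6, -5, 4], 9) -> 11  [called from map_offsets, line 32]
  map_offsets([4, 11, 9, 6, -5, 4], 9) -> 1  [called from main, line 41]
Log line origins:
  1: emitted by main (line 40)
  2: emitted by map_offsets (line 30)
  3: emitted by verify_load (line 2)
  4: emitted by verify_load (line 7)
  5: emitted by probe_limits (line 11)
  6-11: emitted by probe_limits (line 16)
  12: emitted by probe_limits (line 17)
  13: emitted by map_offsets (line 33)
  14: emitted by main (line 42)
A correct fix: line 35: replace `limit // limit` with `limit // base`.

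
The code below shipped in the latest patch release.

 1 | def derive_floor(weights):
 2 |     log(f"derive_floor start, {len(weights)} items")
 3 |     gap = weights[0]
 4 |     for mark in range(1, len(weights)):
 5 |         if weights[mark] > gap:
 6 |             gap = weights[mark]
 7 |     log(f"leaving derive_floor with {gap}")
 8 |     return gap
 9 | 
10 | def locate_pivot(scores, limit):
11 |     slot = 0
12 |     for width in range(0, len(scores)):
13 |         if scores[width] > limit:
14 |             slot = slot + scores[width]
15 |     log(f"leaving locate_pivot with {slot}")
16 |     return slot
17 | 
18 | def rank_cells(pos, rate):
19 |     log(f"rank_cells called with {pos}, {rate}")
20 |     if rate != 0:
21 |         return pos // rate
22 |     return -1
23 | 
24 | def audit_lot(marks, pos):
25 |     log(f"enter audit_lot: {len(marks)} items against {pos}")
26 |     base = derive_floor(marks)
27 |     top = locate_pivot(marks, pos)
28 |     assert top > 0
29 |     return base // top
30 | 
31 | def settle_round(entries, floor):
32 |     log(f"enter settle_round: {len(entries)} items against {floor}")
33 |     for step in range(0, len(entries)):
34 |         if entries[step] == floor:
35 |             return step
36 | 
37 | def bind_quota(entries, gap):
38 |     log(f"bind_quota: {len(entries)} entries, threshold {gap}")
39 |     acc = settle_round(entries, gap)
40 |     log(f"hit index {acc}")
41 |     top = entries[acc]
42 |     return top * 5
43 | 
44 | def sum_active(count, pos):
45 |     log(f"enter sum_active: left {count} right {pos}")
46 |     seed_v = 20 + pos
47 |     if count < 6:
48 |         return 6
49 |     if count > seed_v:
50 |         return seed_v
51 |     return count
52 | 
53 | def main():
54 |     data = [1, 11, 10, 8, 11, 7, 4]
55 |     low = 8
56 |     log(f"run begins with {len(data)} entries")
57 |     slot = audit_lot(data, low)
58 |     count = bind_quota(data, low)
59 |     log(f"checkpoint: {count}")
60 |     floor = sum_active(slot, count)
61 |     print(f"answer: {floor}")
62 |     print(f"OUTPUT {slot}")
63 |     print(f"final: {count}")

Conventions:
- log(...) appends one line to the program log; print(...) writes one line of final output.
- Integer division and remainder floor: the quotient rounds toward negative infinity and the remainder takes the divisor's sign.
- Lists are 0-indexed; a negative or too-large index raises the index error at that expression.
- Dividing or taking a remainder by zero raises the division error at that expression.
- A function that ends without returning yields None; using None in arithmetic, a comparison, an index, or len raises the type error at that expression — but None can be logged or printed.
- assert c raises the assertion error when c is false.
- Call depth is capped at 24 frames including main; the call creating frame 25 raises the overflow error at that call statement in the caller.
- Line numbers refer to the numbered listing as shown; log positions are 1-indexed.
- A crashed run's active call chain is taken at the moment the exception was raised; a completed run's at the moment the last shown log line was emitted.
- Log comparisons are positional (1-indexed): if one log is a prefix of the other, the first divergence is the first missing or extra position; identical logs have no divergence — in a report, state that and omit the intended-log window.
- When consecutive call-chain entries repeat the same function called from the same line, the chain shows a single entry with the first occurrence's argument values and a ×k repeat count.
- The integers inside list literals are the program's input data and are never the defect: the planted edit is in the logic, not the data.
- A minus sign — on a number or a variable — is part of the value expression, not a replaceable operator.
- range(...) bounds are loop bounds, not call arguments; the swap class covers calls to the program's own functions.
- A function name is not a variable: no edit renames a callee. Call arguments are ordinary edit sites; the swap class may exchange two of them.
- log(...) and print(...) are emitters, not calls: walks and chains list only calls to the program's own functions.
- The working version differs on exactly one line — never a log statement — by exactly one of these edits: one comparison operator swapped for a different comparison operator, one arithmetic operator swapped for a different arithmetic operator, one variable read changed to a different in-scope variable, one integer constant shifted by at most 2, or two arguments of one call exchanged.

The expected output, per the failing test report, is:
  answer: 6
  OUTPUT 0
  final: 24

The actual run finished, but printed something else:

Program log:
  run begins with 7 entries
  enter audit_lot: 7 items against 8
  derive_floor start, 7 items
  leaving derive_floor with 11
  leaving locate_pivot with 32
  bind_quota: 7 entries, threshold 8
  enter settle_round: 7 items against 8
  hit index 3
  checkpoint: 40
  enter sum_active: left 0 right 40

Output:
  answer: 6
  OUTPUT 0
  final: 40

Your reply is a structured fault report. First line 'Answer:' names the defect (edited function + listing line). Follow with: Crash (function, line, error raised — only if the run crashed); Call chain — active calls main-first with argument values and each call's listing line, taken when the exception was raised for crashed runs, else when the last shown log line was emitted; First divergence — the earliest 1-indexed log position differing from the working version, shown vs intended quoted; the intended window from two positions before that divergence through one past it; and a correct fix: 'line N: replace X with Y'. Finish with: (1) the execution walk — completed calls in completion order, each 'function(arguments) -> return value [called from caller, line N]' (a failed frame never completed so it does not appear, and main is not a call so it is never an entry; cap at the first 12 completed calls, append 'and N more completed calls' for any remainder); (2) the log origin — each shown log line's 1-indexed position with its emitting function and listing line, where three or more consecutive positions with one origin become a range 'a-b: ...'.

Answer: the defect is in bind_quota at line 42.
The tell: The earliest visible damage is log position 9 — 'checkpoint: 40' rather than the intended 'checkpoint: 24'.
Call chain: main -> sum_active(0, 40) (called at line 60).
First divergence: position 9 — the shown line 'checkpoint: 40' should read 'checkpoint: 24'.
Intended log window:
  7: enter settle_round: 7 items against 8
  8: hit index 3
  9: checkpoint: 24
  10: enter sum_active: left 0 right 24
Execution walk:
  derive_floor([1, 11, 10, 8, 11, 7, 4]) -> 11  [called from audit_lot, line 26]
  locate_pivot([1, 11, 10, 8, 11, 7, 4], 8) -> 32  [called from audit_lot, line 27]
  audit_lot([1, 11, 10, 8, 11, 7, 4], 8) -> 0  [called from main, line 57]
  settle_round([1, 11, 10, 8, 11, 7, 4], 8) -> 3  [called from bind_quota, line 39]
  bind_quota([1, 11, 10, 8, 11, 7, 4], 8) -> 40  [called from main, line 58]
  sum_active(0, 40) -> 6  [called from main, line 60]
Origin of each log line:
  1: emitted by main (line 56)
  2: emitted by audit_lot (line 25)
  3: emitted by derive_floor (line 2)
  4: emitted by derive_floor (line 7)
  5: emitted by locate_pivot (line 15)
  6: emitted by bind_quota (line 38)
  7: emitted by settle_round (line 32)
  8: emitted by bind_quota (line 40)
  9: emitted by main (line 59)
  10: emitted by sum_active (line 45)
A correct fix: line 42: replace `5` with `3`.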